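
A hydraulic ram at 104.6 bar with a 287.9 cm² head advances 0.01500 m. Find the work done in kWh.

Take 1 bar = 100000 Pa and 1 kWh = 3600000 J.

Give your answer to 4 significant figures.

0.001255 kWh

104.6 bar → 1.046×10⁷ Pa
287.9 cm² → 0.02879 m²
F = P × A = 1.046×10⁷ × 0.02879 = 301143 N
W = F × d = 301143 × 0.015 = 4517.14 J
In kWh: 4517.14 / 3600000 = 0.00125476 kWh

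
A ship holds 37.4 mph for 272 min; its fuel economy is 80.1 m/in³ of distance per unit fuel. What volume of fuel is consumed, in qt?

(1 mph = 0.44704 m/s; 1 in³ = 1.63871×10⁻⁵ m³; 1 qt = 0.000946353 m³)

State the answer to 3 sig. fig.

37.4 mph → 16.7193 m/s
272 min → 16320 s
d = v × t = 16.7193 × 16320 = 272859 m
80.1 m/in³ → 4.88799×10⁶ m/m³
V = d / (distance per unit fuel) = 272859 / 4.88799×10⁶ = 0.0558223 m³
In qt: 0.0558223 / 0.000946353 = 58.9868 qt

59.0 qt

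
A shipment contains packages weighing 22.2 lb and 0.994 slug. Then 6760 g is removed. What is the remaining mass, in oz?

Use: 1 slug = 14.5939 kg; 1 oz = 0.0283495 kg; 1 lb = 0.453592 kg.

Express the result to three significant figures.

22.2 lb × 0.453592 = 10.0697 kg
0.994 slug × 14.5939 = 14.5063 kg
6760 g × 0.001 = 6.76 kg
Sum: 10.0697 + 14.5063 − 6.76 = 17.816 kg
In oz: 17.816 / 0.0283495 = 628.441 oz

628 oz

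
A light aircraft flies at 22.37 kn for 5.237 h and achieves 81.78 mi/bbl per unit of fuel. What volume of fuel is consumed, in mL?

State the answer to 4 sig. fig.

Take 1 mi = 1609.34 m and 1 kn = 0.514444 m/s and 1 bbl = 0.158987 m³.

22.37 kn → 11.5081 m/s
5.237 h → 18853.2 s
d = v × t = 11.5081 × 18853.2 = 216965 m
81.78 mi/bbl → 827815 m/m³
V = d / (distance per unit fuel) = 216965 / 827815 = 0.262094 m³
In mL: 0.262094 / 10⁻⁶ = 262094 mL

2.621×10⁵ mL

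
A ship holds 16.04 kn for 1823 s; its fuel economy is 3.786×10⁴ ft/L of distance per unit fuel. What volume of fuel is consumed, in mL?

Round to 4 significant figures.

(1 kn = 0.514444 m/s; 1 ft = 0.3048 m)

1304 mL

16.04 kn → 8.25168 m/s
d = v × t = 8.25168 × 1823 = 15042.8 m
3.786×10⁴ ft/L → 1.15397×10⁷ m/m³
V = d / (distance per unit fuel) = 15042.8 / 1.15397×10⁷ = 0.00130357 m³
In mL: 0.00130357 / 10⁻⁶ = 1303.57 mL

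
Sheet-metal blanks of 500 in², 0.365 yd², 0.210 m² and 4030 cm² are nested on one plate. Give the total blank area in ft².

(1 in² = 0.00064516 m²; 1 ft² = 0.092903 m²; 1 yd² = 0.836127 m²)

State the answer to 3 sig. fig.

500 in² × 0.00064516 = 0.32258 m²
0.365 yd² × 0.836127 = 0.305186 m²
0.210 m² (already m²)
4030 cm² × 0.0001 = 0.403 m²
Combined: 0.32258 + 0.305186 + 0.21 + 0.403 = 1.24077 m²
In ft²: 1.24077 / 0.092903 = 13.3555 ft²

13.4 ft²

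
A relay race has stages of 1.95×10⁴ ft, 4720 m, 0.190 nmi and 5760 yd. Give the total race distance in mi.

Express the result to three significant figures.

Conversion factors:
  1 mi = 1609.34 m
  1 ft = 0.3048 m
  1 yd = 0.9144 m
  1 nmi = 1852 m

10.1 mi

1.95×10⁴ ft × 0.3048 → 5943.6 m
4720 m (already m)
0.190 nmi × 1852 → 351.88 m
5760 yd × 0.9144 → 5266.94 m
Sum: 5943.6 + 4720 + 351.88 + 5266.94 = 16282.4 m
In mi: 16282.4 / 1609.34 = 10.1174 mi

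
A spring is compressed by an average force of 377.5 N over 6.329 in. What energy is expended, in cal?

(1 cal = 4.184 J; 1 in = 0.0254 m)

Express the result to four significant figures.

6.329 in × 0.0254 → 0.160757 m
W = F × d = 377.5 N × 0.160757 m = 60.6858 J
60.6858 J ÷ (4.184 J/cal) = 14.5043 cal

14.50 cal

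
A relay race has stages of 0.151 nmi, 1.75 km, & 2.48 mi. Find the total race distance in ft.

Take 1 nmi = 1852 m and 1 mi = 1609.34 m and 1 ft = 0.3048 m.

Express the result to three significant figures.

1.98×10⁴ ft

0.151 nmi × 1852 = 279.652 m
1.75 km × 1000 = 1750 m
2.48 mi × 1609.34 = 3991.16 m
Combined: 279.652 + 1750 + 3991.16 = 6020.81 m
In ft: 6020.81 / 0.3048 = 19753.3 ft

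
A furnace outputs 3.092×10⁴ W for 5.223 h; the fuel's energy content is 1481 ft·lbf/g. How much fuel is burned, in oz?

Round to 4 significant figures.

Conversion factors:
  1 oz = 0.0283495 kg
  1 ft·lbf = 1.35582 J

1.021×10⁴ oz

5.223 h → 18802.8 s
E = P × t = 30920 × 18802.8 = 5.81383×10⁸ J
1481 ft·lbf/g → 2.00797×10⁶ J/kg
m = E / e_s = 5.81383×10⁸ / 2.00797×10⁶ = 289.538 kg
In oz: 289.538 / 0.0283495 = 10213.2 oz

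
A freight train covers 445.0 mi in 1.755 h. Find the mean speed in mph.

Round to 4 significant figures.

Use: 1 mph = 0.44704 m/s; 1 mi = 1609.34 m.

253.6 mph

445.0 mi × 1609.34 → 716156 m
1.755 h × 3600 → 6318 s
v = d / t = 716156 m / 6318 s = 113.352 m/s
113.352 m/s ÷ (0.44704 m/s/mph) = 253.561 mph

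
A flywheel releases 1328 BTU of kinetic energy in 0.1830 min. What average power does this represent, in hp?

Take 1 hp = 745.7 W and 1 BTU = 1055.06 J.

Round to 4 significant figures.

171.1 hp

1328 BTU × 1055.06 → 1.40112×10⁶ J
0.1830 min × 60 → 10.98 s
P = E / t = 1.40112×10⁶ J / 10.98 s = 127607 W
127607 W ÷ (745.7 W/hp) = 171.124 hp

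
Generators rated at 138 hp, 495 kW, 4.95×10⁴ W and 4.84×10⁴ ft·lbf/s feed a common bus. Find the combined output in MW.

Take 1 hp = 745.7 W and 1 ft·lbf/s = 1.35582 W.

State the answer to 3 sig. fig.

0.713 MW

138 hp × 745.7 = 102907 W
495 kW × 1000 = 495000 W
4.95×10⁴ W (already W)
4.84×10⁴ ft·lbf/s × 1.35582 = 65621.7 W
Sum: 102907 + 495000 + 49500 + 65621.7 = 713029 W
In MW: 713029 / 1000000 = 0.713029 MW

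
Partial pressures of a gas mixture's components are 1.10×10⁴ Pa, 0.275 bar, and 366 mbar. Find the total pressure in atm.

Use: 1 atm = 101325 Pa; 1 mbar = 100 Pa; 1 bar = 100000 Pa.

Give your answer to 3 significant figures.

0.741 atm

1.10×10⁴ Pa (already Pa)
0.275 bar × 100000 = 27500 Pa
366 mbar × 100 = 36600 Pa
Total: 11000 + 27500 + 36600 = 75100 Pa
In atm: 75100 / 101325 = 0.741179 atm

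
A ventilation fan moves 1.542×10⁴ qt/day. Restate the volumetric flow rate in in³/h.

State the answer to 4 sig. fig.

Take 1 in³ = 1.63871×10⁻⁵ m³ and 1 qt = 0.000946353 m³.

3.710×10⁴ in³/h

1.542×10⁴ qt/day × 0.000946353 m³/qt ÷ 86400 s/day = 1.68898×10⁻⁴ m³/s
1.68898×10⁻⁴ m³/s ÷ 1.63871×10⁻⁵ m³/in³ × 3600 s/h = 37104.4 in³/h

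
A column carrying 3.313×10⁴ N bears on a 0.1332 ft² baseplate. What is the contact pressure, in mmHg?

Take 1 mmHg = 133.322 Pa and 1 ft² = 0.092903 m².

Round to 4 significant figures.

0.1332 ft² × 0.092903 → 0.0123747 m²
P = F / A = 33130 N / 0.0123747 m² = 2.67724×10⁶ Pa
2.67724×10⁶ Pa ÷ (133.322 Pa/mmHg) = 20081 mmHg

2.008×10⁴ mmHg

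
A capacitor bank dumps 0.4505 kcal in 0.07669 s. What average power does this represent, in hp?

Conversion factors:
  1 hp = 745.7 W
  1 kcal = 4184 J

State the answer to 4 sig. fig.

0.4505 kcal × 4184 → 1884.89 J
P = E / t = 1884.89 J / 0.07669 s = 24578 W
24578 W ÷ (745.7 W/hp) = 32.9596 hp

32.96 hp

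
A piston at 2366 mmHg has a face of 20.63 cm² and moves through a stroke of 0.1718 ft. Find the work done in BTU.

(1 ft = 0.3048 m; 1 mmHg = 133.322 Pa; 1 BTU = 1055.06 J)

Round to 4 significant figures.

2366 mmHg → 315440 Pa
20.63 cm² → 0.002063 m²
F = P × A = 315440 × 0.002063 = 650.753 N
0.1718 ft → 0.0523646 m
W = F × d = 650.753 × 0.0523646 = 34.0764 J
In BTU: 34.0764 / 1055.06 = 0.0322981 BTU

0.03230 BTU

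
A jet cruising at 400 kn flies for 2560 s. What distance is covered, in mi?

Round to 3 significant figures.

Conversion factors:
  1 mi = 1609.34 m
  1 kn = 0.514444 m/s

327 mi

400 kn × 0.514444 → 205.778 m/s
d = v × t = 205.778 m/s × 2560 s = 526792 m
526792 m ÷ (1609.34 m/mi) = 327.334 mi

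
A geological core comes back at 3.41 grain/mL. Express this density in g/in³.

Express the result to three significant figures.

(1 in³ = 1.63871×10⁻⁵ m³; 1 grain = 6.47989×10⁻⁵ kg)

3.62 g/in³

3.41 grain/mL × 6.47989×10⁻⁵ kg/grain ÷ 10⁻⁶ m³/mL = 220.964 kg/m³
220.964 kg/m³ ÷ 0.001 kg/g × 1.63871×10⁻⁵ m³/in³ = 3.62096 g/in³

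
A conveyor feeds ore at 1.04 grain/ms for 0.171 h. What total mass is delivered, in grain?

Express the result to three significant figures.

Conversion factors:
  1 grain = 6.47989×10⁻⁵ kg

1.04 grain/ms → 0.0673909 kg/s
0.171 h → 615.6 s
m = ṁ × t = 0.0673909 × 615.6 = 41.4858 kg
In grain: 41.4858 / 6.47989×10⁻⁵ = 640224 grain

6.40×10⁵ grain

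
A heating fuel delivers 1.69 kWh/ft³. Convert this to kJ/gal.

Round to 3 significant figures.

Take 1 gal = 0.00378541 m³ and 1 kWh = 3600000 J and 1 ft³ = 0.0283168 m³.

1.69 kWh/ft³ × 3600000 J/kWh ÷ 0.0283168 m³/ft³ = 2.14855×10⁸ J/m³
2.14855×10⁸ J/m³ ÷ 1000 J/kJ × 0.00378541 m³/gal = 813.314 kJ/gal

813 kJ/gal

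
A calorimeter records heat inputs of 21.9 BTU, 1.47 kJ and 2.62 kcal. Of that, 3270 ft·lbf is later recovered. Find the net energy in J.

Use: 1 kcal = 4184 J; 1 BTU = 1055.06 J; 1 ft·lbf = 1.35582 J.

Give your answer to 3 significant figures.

21.9 BTU × 1055.06 → 23105.8 J
1.47 kJ × 1000 → 1470 J
2.62 kcal × 4184 → 10962.1 J
3270 ft·lbf × 1.35582 → 4433.53 J
Result: 23105.8 + 1470 + 10962.1 − 4433.53 = 31104.4 J

3.11×10⁴ J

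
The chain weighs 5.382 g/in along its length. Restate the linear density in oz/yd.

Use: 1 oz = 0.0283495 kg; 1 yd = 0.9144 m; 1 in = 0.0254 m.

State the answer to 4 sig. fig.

6.834 oz/yd

5.382 g/in × 0.001 kg/g ÷ 0.0254 m/in = 0.21189 kg/m
0.21189 kg/m ÷ 0.0283495 kg/oz × 0.9144 m/yd = 6.83441 oz/yd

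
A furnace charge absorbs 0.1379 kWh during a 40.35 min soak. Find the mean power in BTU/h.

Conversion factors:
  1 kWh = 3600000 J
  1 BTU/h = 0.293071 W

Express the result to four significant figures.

0.1379 kWh × 3600000 → 496440 J
40.35 min × 60 → 2421 s
P = E / t = 496440 J / 2421 s = 205.056 W
205.056 W ÷ (0.293071 W/BTU/h) = 699.68 BTU/h

699.7 BTU/h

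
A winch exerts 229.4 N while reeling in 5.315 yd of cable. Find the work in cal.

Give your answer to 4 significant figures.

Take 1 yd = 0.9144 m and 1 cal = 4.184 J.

5.315 yd × 0.9144 = 4.86004 m
W = F × d = 229.4 N × 4.86004 m = 1114.89 J
1114.89 J ÷ (4.184 J/cal) = 266.465 cal

266.5 cal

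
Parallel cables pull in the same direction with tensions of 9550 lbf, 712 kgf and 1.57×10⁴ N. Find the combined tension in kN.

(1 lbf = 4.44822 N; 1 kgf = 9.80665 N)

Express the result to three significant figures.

65.2 kN

9550 lbf × 4.44822 = 42480.5 N
712 kgf × 9.80665 = 6982.33 N
1.57×10⁴ N (already N)
Sum: 42480.5 + 6982.33 + 15700 = 65162.8 N
In kN: 65162.8 / 1000 = 65.1628 kN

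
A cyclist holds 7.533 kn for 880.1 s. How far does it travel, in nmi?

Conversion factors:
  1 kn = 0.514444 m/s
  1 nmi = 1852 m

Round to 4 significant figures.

7.533 kn × 0.514444 → 3.87531 m/s
d = v × t = 3.87531 m/s × 880.1 s = 3410.66 m
3410.66 m ÷ (1852 m/nmi) = 1.84161 nmi

1.842 nmi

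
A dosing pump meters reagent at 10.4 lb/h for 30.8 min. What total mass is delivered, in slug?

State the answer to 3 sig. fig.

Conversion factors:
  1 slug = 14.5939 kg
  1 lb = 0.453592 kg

0.166 slug

10.4 lb/h → 0.00131038 kg/s
30.8 min → 1848 s
m = ṁ × t = 0.00131038 × 1848 = 2.42158 kg
In slug: 2.42158 / 14.5939 = 0.165931 slug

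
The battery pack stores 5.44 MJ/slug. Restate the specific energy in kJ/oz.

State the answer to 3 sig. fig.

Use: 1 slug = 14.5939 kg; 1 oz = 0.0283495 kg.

5.44 MJ/slug × 1000000 J/MJ ÷ 14.5939 kg/slug = 372758 J/kg
372758 J/kg ÷ 1000 J/kJ × 0.0283495 kg/oz = 10.5675 kJ/oz

10.6 kJ/oz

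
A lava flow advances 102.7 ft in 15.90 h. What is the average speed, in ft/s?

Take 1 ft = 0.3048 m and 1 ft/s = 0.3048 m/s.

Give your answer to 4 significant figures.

0.001794 ft/s

102.7 ft × 0.3048 = 31.303 m
15.90 h × 3600 = 57240 s
v = d / t = 31.303 m / 57240 s = 5.46873×10⁻⁴ m/s
5.46873×10⁻⁴ m/s ÷ (0.3048 m/s/ft/s) = 0.0017942 ft/s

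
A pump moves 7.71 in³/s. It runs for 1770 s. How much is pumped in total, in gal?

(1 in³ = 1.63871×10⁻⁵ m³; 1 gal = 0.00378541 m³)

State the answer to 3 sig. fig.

59.1 gal

7.71 in³/s → 1.26345×10⁻⁴ m³/s
V = Q × t = 1.26345×10⁻⁴ × 1770 = 0.223631 m³
In gal: 0.223631 / 0.00378541 = 59.0771 gal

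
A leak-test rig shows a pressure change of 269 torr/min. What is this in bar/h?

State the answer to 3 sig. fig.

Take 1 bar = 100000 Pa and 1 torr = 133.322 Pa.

269 torr/min × 133.322 Pa/torr ÷ 60 s/min = 597.727 Pa/s
597.727 Pa/s ÷ 100000 Pa/bar × 3600 s/h = 21.5182 bar/h

21.5 bar/h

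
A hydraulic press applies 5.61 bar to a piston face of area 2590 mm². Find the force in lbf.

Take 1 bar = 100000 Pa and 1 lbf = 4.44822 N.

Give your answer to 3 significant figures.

5.61 bar × 100000 → 561000 Pa
2590 mm² × 10⁻⁶ → 0.00259 m²
F = P × A = 561000 Pa × 0.00259 m² = 1452.99 N
1452.99 N ÷ (4.44822 N/lbf) = 326.645 lbf

327 lbf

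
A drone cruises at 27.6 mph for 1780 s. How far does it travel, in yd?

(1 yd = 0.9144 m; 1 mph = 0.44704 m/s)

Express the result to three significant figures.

27.6 mph × 0.44704 → 12.3383 m/s
d = v × t = 12.3383 m/s × 1780 s = 21962.2 m
21962.2 m ÷ (0.9144 m/yd) = 24018.2 yd

2.40×10⁴ yd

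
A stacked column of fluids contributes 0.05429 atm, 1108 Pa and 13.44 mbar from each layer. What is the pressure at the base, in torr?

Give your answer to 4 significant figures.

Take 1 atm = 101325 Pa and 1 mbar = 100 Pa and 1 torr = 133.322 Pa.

59.65 torr

0.05429 atm × 101325 = 5500.93 Pa
1108 Pa (already Pa)
13.44 mbar × 100 = 1344 Pa
Combined: 5500.93 + 1108 + 1344 = 7952.93 Pa
In torr: 7952.93 / 133.322 = 59.652 torr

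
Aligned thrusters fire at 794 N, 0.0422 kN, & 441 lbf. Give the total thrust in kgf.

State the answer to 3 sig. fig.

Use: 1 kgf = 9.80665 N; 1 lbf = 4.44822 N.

285 kgf

794 N (already N)
0.0422 kN × 1000 → 42.2 N
441 lbf × 4.44822 → 1961.67 N
Combined: 794 + 42.2 + 1961.67 = 2797.87 N
In kgf: 2797.87 / 9.80665 = 285.303 kgf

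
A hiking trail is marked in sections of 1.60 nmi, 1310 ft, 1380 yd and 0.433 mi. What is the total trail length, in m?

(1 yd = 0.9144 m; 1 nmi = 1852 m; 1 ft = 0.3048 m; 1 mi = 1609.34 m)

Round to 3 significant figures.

1.60 nmi × 1852 = 2963.2 m
1310 ft × 0.3048 = 399.288 m
1380 yd × 0.9144 = 1261.87 m
0.433 mi × 1609.34 = 696.844 m
Sum: 2963.2 + 399.288 + 1261.87 + 696.844 = 5321.2 m

5320 m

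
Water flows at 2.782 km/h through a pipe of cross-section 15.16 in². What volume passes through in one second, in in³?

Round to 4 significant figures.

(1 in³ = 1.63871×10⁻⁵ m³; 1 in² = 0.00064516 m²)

2.782 km/h × (1/3.6) → 0.772778 m/s
15.16 in² × 0.00064516 → 0.00978063 m²
V = v × A × t = 0.772778 m/s × 0.00978063 m² × 1 s = 0.00755826 m³
0.00755826 m³ ÷ (1.63871×10⁻⁵ m³/in³) = 461.232 in³

461.2 in³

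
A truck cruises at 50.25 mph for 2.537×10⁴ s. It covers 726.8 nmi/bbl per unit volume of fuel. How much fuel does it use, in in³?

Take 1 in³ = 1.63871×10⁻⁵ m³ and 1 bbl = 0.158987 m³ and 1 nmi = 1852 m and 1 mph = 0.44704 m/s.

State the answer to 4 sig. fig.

50.25 mph → 22.4638 m/s
d = v × t = 22.4638 × 25370 = 569907 m
726.8 nmi/bbl → 8.46631×10⁶ m/m³
V = d / (distance per unit fuel) = 569907 / 8.46631×10⁶ = 0.0673147 m³
In in³: 0.0673147 / 1.63871×10⁻⁵ = 4107.79 in³

4108 in³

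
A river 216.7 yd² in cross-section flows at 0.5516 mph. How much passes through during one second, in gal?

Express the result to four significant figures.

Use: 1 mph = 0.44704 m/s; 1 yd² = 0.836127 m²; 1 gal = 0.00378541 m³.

0.5516 mph × 0.44704 = 0.246587 m/s
216.7 yd² × 0.836127 = 181.189 m²
V = v × A × t = 0.246587 m/s × 181.189 m² × 1 s = 44.6789 m³
44.6789 m³ ÷ (0.00378541 m³/gal) = 11802.9 gal

1.180×10⁴ gal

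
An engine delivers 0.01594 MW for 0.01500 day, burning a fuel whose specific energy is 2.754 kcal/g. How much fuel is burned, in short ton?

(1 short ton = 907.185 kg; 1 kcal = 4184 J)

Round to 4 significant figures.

0.01594 MW → 15940 W
0.01500 day → 1296 s
E = P × t = 15940 × 1296 = 2.06582×10⁷ J
2.754 kcal/g → 1.15227×10⁷ J/kg
m = E / e_s = 2.06582×10⁷ / 1.15227×10⁷ = 1.79283 kg
In short ton: 1.79283 / 907.185 = 0.00197626 short ton

0.001976 short ton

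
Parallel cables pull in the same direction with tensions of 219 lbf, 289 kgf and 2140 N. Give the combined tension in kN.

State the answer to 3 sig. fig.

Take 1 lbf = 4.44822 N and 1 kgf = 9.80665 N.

5.95 kN

219 lbf × 4.44822 = 974.16 N
289 kgf × 9.80665 = 2834.12 N
2140 N (already N)
Sum: 974.16 + 2834.12 + 2140 = 5948.28 N
In kN: 5948.28 / 1000 = 5.94828 kN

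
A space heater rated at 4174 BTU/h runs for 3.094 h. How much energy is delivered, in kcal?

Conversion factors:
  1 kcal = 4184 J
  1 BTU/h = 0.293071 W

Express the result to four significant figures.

3257 kcal

4174 BTU/h × 0.293071 → 1223.28 W
3.094 h × 3600 → 11138.4 s
E = P × t = 1223.28 W × 11138.4 s = 1.36254×10⁷ J
1.36254×10⁷ J ÷ (4184 J/kcal) = 3256.55 kcal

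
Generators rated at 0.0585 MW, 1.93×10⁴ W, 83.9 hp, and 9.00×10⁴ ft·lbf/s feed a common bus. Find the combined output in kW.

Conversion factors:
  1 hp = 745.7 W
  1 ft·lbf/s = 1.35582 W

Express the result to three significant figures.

0.0585 MW × 1000000 = 58500 W
1.93×10⁴ W (already W)
83.9 hp × 745.7 = 62564.2 W
9.00×10⁴ ft·lbf/s × 1.35582 = 122024 W
Combined: 58500 + 19300 + 62564.2 + 122024 = 262388 W
In kW: 262388 / 1000 = 262.388 kW

262 kW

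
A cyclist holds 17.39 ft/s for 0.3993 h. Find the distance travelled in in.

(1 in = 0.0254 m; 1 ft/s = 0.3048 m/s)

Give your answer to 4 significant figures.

3.000×10⁵ in

17.39 ft/s × 0.3048 = 5.30047 m/s
0.3993 h × 3600 = 1437.48 s
d = v × t = 5.30047 m/s × 1437.48 s = 7619.32 m
7619.32 m ÷ (0.0254 m/in) = 299973 in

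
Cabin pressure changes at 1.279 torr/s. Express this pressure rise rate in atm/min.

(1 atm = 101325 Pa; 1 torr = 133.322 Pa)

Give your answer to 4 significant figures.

1.279 torr/s × 133.322 Pa/torr = 170.519 Pa/s
170.519 Pa/s ÷ 101325 Pa/atm × 60 s/min = 0.100974 atm/min

0.1010 atm/min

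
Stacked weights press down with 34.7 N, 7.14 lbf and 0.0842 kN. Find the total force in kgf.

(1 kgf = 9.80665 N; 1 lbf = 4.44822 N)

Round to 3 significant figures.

15.4 kgf

34.7 N (already N)
7.14 lbf × 4.44822 = 31.7603 N
0.0842 kN × 1000 = 84.2 N
Combined: 34.7 + 31.7603 + 84.2 = 150.66 N
In kgf: 150.66 / 9.80665 = 15.363 kgf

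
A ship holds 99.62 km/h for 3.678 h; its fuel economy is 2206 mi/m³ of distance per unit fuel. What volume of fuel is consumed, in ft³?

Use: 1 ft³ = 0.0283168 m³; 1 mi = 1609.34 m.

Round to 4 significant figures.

99.62 km/h → 27.6722 m/s
3.678 h → 13240.8 s
d = v × t = 27.6722 × 13240.8 = 366402 m
2206 mi/m³ → 3.5502×10⁶ m/m³
V = d / (distance per unit fuel) = 366402 / 3.5502×10⁶ = 0.103206 m³
In ft³: 0.103206 / 0.0283168 = 3.64469 ft³

3.645 ft³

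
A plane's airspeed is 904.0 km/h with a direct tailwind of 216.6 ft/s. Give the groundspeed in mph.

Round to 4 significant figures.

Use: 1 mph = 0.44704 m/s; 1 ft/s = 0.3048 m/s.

904.0 km/h × (1/3.6) = 251.111 m/s
216.6 ft/s × 0.3048 = 66.0197 m/s
Total: 251.111 + 66.0197 = 317.131 m/s
In mph: 317.131 / 0.44704 = 709.402 mph

709.4 mph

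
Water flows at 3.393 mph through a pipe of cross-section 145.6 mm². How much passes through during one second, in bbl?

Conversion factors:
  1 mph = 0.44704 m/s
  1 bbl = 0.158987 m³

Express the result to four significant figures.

3.393 mph × 0.44704 → 1.51681 m/s
145.6 mm² × 10⁻⁶ → 1.456×10⁻⁴ m²
V = v × A × t = 1.51681 m/s × 1.456×10⁻⁴ m² × 1 s = 2.20848×10⁻⁴ m³
2.20848×10⁻⁴ m³ ÷ (0.158987 m³/bbl) = 0.00138909 bbl

0.001389 bbl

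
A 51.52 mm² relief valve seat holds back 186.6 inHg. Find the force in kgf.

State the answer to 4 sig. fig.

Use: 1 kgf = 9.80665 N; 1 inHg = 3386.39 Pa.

3.320 kgf

186.6 inHg × 3386.39 → 631900 Pa
51.52 mm² × 10⁻⁶ → 5.152×10⁻⁵ m²
F = P × A = 631900 Pa × 5.152×10⁻⁵ m² = 32.5555 N
32.5555 N ÷ (9.80665 N/kgf) = 3.31974 kgf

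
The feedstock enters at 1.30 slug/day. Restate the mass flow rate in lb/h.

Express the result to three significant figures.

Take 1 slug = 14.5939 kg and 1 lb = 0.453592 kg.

1.30 slug/day × 14.5939 kg/slug ÷ 86400 s/day = 2.19584×10⁻⁴ kg/s
2.19584×10⁻⁴ kg/s ÷ 0.453592 kg/lb × 3600 s/h = 1.74276 lb/h

1.74 lb/h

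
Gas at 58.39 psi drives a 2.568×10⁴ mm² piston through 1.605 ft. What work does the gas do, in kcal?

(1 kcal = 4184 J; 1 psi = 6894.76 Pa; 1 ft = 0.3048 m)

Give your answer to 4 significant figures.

1.209 kcal

58.39 psi → 402585 Pa
2.568×10⁴ mm² → 0.02568 m²
F = P × A = 402585 × 0.02568 = 10338.4 N
1.605 ft → 0.489204 m
W = F × d = 10338.4 × 0.489204 = 5057.59 J
In kcal: 5057.59 / 4184 = 1.20879 kcal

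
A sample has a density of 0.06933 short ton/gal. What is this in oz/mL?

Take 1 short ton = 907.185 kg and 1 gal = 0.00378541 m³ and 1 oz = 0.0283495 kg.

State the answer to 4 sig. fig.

0.06933 short ton/gal × 907.185 kg/short ton ÷ 0.00378541 m³/gal = 16615.1 kg/m³
16615.1 kg/m³ ÷ 0.0283495 kg/oz × 10⁻⁶ m³/mL = 0.586081 oz/mL

0.5861 oz/mL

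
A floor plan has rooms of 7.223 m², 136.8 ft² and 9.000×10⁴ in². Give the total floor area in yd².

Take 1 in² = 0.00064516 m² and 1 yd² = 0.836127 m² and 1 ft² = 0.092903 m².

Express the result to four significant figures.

93.28 yd²

7.223 m² (already m²)
136.8 ft² × 0.092903 = 12.7091 m²
9.000×10⁴ in² × 0.00064516 = 58.0644 m²
Sum: 7.223 + 12.7091 + 58.0644 = 77.9965 m²
In yd²: 77.9965 / 0.836127 = 93.2831 yd²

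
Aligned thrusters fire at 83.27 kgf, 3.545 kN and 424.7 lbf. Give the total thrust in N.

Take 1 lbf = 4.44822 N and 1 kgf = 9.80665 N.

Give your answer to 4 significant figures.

6251 N

83.27 kgf × 9.80665 = 816.6 N
3.545 kN × 1000 = 3545 N
424.7 lbf × 4.44822 = 1889.16 N
Sum: 816.6 + 3545 + 1889.16 = 6250.76 N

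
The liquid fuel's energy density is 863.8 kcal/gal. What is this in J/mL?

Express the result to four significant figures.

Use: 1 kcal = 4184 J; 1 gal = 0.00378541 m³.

954.8 J/mL

863.8 kcal/gal × 4184 J/kcal ÷ 0.00378541 m³/gal = 9.54755×10⁸ J/m³
9.54755×10⁸ J/m³ × 10⁻⁶ m³/mL = 954.755 J/mL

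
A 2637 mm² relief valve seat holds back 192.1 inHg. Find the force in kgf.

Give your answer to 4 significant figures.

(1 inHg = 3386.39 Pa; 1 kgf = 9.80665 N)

174.9 kgf

192.1 inHg × 3386.39 = 650526 Pa
2637 mm² × 10⁻⁶ = 0.002637 m²
F = P × A = 650526 Pa × 0.002637 m² = 1715.44 N
1715.44 N ÷ (9.80665 N/kgf) = 174.926 kgf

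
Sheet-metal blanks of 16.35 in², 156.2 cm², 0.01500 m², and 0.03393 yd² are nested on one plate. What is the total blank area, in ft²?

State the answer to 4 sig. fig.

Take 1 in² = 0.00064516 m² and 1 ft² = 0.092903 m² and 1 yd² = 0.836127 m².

16.35 in² × 0.00064516 → 0.0105484 m²
156.2 cm² × 0.0001 → 0.01562 m²
0.01500 m² (already m²)
0.03393 yd² × 0.836127 → 0.0283698 m²
Combined: 0.0105484 + 0.01562 + 0.015 + 0.0283698 = 0.0695382 m²
In ft²: 0.0695382 / 0.092903 = 0.748503 ft²

0.7485 ft²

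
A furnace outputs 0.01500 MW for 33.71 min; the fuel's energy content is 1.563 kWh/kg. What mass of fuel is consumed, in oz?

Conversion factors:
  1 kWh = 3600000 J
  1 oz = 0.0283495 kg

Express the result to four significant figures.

190.2 oz

0.01500 MW → 15000 W
33.71 min → 2022.6 s
E = P × t = 15000 × 2022.6 = 3.0339×10⁷ J
1.563 kWh/kg → 5.6268×10⁶ J/kg
m = E / e_s = 3.0339×10⁷ / 5.6268×10⁶ = 5.39187 kg
In oz: 5.39187 / 0.0283495 = 190.193 oz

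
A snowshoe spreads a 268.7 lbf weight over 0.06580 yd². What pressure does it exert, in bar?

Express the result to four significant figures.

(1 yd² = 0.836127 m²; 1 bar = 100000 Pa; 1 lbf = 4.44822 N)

0.2172 bar

268.7 lbf × 4.44822 = 1195.24 N
0.06580 yd² × 0.836127 = 0.0550172 m²
P = F / A = 1195.24 N / 0.0550172 m² = 21724.8 Pa
21724.8 Pa ÷ (100000 Pa/bar) = 0.217248 bar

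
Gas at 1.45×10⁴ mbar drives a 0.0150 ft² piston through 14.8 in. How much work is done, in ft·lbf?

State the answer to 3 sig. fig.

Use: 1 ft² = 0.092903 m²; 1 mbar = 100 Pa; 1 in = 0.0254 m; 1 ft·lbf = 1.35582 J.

1.45×10⁴ mbar → 1.45×10⁶ Pa
0.0150 ft² → 0.00139354 m²
F = P × A = 1.45×10⁶ × 0.00139354 = 2020.63 N
14.8 in → 0.37592 m
W = F × d = 2020.63 × 0.37592 = 759.595 J
In ft·lbf: 759.595 / 1.35582 = 560.248 ft·lbf

560 ft·lbf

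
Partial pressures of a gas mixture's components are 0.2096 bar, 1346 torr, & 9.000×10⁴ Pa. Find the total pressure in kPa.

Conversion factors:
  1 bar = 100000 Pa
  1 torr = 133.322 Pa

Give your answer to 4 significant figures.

290.4 kPa

0.2096 bar × 100000 = 20960 Pa
1346 torr × 133.322 = 179451 Pa
9.000×10⁴ Pa (already Pa)
Total: 20960 + 179451 + 90000 = 290411 Pa
In kPa: 290411 / 1000 = 290.411 kPa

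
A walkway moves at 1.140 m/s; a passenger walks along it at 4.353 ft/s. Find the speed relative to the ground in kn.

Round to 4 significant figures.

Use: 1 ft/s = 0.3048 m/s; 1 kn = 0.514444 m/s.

1.140 m/s (already m/s)
4.353 ft/s × 0.3048 = 1.32679 m/s
Combined: 1.14 + 1.32679 = 2.46679 m/s
In kn: 2.46679 / 0.514444 = 4.79506 kn

4.795 kn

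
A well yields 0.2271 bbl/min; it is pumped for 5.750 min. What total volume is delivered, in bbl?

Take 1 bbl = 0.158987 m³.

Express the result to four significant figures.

0.2271 bbl/min → 6.01766×10⁻⁴ m³/s
5.750 min → 345 s
V = Q × t = 6.01766×10⁻⁴ × 345 = 0.207609 m³
In bbl: 0.207609 / 0.158987 = 1.30582 bbl

1.306 bbl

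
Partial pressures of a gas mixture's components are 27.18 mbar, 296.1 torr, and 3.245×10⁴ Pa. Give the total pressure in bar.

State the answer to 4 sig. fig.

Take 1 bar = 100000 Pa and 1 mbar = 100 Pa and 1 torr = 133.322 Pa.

27.18 mbar × 100 = 2718 Pa
296.1 torr × 133.322 = 39476.6 Pa
3.245×10⁴ Pa (already Pa)
Sum: 2718 + 39476.6 + 32450 = 74644.6 Pa
In bar: 74644.6 / 100000 = 0.746446 bar

0.7464 bar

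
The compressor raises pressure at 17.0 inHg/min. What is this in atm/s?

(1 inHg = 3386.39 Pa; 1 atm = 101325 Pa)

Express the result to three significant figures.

17.0 inHg/min × 3386.39 Pa/inHg ÷ 60 s/min = 959.477 Pa/s
959.477 Pa/s ÷ 101325 Pa/atm = 0.0094693 atm/s

0.00947 atm/s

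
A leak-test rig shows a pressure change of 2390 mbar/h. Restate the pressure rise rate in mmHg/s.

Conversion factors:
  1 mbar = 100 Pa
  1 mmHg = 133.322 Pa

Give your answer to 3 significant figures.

2390 mbar/h × 100 Pa/mbar ÷ 3600 s/h = 66.3889 Pa/s
66.3889 Pa/s ÷ 133.322 Pa/mmHg = 0.497959 mmHg/s

0.498 mmHg/s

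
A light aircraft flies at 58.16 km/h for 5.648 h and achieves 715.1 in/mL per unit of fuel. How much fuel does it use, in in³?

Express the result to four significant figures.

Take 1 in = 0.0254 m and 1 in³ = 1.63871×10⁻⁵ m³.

1104 in³

58.16 km/h → 16.1556 m/s
5.648 h → 20332.8 s
d = v × t = 16.1556 × 20332.8 = 328489 m
715.1 in/mL → 1.81635×10⁷ m/m³
V = d / (distance per unit fuel) = 328489 / 1.81635×10⁷ = 0.0180851 m³
In in³: 0.0180851 / 1.63871×10⁻⁵ = 1103.62 in³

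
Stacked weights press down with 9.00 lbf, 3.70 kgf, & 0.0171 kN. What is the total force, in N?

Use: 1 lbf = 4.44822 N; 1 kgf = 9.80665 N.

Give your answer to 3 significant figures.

93.4 N

9.00 lbf × 4.44822 = 40.034 N
3.70 kgf × 9.80665 = 36.2846 N
0.0171 kN × 1000 = 17.1 N
Combined: 40.034 + 36.2846 + 17.1 = 93.4186 N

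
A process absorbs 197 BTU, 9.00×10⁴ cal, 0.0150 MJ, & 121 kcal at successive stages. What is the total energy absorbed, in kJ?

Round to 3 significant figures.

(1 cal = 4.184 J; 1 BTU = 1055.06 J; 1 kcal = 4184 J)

197 BTU × 1055.06 = 207847 J
9.00×10⁴ cal × 4.184 = 376560 J
0.0150 MJ × 1000000 = 15000 J
121 kcal × 4184 = 506264 J
Total: 207847 + 376560 + 15000 + 506264 = 1.10567×10⁶ J
In kJ: 1.10567×10⁶ / 1000 = 1105.67 kJ

1110 kJ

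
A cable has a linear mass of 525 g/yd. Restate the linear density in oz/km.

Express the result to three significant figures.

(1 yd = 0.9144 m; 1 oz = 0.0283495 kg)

525 g/yd × 0.001 kg/g ÷ 0.9144 m/yd = 0.574147 kg/m
0.574147 kg/m ÷ 0.0283495 kg/oz × 1000 m/km = 20252.5 oz/km

2.03×10⁴ oz/km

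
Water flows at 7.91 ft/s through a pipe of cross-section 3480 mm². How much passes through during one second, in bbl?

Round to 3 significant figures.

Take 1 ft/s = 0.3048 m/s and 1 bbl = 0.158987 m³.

7.91 ft/s × 0.3048 → 2.41097 m/s
3480 mm² × 10⁻⁶ → 0.00348 m²
V = v × A × t = 2.41097 m/s × 0.00348 m² × 1 s = 0.00839018 m³
0.00839018 m³ ÷ (0.158987 m³/bbl) = 0.0527727 bbl

0.0528 bbl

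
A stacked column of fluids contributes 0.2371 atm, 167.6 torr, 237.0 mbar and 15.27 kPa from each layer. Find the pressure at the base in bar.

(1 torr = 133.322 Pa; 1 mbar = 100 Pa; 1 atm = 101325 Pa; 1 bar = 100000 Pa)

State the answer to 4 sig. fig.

0.8534 bar

0.2371 atm × 101325 = 24024.2 Pa
167.6 torr × 133.322 = 22344.8 Pa
237.0 mbar × 100 = 23700 Pa
15.27 kPa × 1000 = 15270 Pa
Sum: 24024.2 + 22344.8 + 23700 + 15270 = 85339 Pa
In bar: 85339 / 100000 = 0.85339 bar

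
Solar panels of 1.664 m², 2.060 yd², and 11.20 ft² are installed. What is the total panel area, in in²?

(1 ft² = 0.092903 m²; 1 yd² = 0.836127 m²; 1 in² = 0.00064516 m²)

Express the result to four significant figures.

6862 in²

1.664 m² (already m²)
2.060 yd² × 0.836127 = 1.72242 m²
11.20 ft² × 0.092903 = 1.04051 m²
Total: 1.664 + 1.72242 + 1.04051 = 4.42693 m²
In in²: 4.42693 / 0.00064516 = 6861.76 in²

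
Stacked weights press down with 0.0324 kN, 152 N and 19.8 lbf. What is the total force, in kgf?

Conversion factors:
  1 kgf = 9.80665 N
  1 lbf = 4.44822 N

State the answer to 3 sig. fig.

0.0324 kN × 1000 = 32.4 N
152 N (already N)
19.8 lbf × 4.44822 = 88.0748 N
Total: 32.4 + 152 + 88.0748 = 272.475 N
In kgf: 272.475 / 9.80665 = 27.7847 kgf

27.8 kgf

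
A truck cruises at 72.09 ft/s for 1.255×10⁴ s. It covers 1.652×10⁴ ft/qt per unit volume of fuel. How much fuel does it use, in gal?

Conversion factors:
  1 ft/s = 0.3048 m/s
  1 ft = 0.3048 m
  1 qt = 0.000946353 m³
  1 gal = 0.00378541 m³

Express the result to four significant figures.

72.09 ft/s → 21.973 m/s
d = v × t = 21.973 × 12550 = 275761 m
1.652×10⁴ ft/qt → 5.32074×10⁶ m/m³
V = d / (distance per unit fuel) = 275761 / 5.32074×10⁶ = 0.0518276 m³
In gal: 0.0518276 / 0.00378541 = 13.6914 gal

13.69 gal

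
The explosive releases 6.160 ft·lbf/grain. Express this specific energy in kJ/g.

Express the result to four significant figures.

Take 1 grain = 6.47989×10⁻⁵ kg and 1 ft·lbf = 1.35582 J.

0.1289 kJ/g

6.160 ft·lbf/grain × 1.35582 J/ft·lbf ÷ 6.47989×10⁻⁵ kg/grain = 128889 J/kg
128889 J/kg ÷ 1000 J/kJ × 0.001 kg/g = 0.128889 kJ/g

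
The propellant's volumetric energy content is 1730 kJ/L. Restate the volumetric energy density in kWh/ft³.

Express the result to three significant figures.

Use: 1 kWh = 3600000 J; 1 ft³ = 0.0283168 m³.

1730 kJ/L × 1000 J/kJ ÷ 0.001 m³/L = 1.73×10⁹ J/m³
1.73×10⁹ J/m³ ÷ 3600000 J/kWh × 0.0283168 m³/ft³ = 13.6078 kWh/ft³

13.6 kWh/ft³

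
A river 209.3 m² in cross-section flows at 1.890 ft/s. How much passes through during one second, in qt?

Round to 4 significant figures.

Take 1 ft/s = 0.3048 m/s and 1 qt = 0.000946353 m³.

1.274×10⁵ qt

1.890 ft/s × 0.3048 → 0.576072 m/s
V = v × A × t = 0.576072 m/s × 209.3 m² × 1 s = 120.572 m³
120.572 m³ ÷ (0.000946353 m³/qt) = 127407 qt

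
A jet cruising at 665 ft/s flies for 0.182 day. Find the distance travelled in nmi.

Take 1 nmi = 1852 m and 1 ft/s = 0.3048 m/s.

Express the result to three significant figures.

1720 nmi

665 ft/s × 0.3048 = 202.692 m/s
0.182 day × 86400 = 15724.8 s
d = v × t = 202.692 m/s × 15724.8 s = 3.18729×10⁶ m
3.18729×10⁶ m ÷ (1852 m/nmi) = 1721 nmi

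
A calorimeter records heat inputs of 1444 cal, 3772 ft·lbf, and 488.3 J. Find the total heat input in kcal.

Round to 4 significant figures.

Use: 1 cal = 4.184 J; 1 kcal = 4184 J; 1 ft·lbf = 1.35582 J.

2.783 kcal

1444 cal × 4.184 = 6041.7 J
3772 ft·lbf × 1.35582 = 5114.15 J
488.3 J (already J)
Combined: 6041.7 + 5114.15 + 488.3 = 11644.2 J
In kcal: 11644.2 / 4184 = 2.78303 kcal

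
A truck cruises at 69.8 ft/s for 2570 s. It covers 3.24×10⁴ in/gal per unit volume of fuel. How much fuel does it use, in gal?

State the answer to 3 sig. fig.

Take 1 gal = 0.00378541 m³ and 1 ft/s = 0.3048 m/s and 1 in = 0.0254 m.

66.4 gal

69.8 ft/s → 21.275 m/s
d = v × t = 21.275 × 2570 = 54676.7 m
3.24×10⁴ in/gal → 217403 m/m³
V = d / (distance per unit fuel) = 54676.7 / 217403 = 0.251499 m³
In gal: 0.251499 / 0.00378541 = 66.439 gal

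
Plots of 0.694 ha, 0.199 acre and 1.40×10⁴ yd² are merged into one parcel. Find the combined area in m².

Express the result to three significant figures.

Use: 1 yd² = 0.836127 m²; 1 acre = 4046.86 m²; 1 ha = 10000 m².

0.694 ha × 10000 → 6940 m²
0.199 acre × 4046.86 → 805.325 m²
1.40×10⁴ yd² × 0.836127 → 11705.8 m²
Sum: 6940 + 805.325 + 11705.8 = 19451.1 m²

1.95×10⁴ m²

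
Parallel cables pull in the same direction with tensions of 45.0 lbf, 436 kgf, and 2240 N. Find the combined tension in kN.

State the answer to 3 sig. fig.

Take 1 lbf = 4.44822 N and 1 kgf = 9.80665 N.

45.0 lbf × 4.44822 = 200.17 N
436 kgf × 9.80665 = 4275.7 N
2240 N (already N)
Total: 200.17 + 4275.7 + 2240 = 6715.87 N
In kN: 6715.87 / 1000 = 6.71587 kN

6.72 kN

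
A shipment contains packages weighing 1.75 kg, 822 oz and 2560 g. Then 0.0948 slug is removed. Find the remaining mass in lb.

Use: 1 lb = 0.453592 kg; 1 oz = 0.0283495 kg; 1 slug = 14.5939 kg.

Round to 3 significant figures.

57.8 lb

1.75 kg (already kg)
822 oz × 0.0283495 = 23.3033 kg
2560 g × 0.001 = 2.56 kg
0.0948 slug × 14.5939 = 1.3835 kg
Sum: 1.75 + 23.3033 + 2.56 − 1.3835 = 26.2298 kg
In lb: 26.2298 / 0.453592 = 57.8269 lb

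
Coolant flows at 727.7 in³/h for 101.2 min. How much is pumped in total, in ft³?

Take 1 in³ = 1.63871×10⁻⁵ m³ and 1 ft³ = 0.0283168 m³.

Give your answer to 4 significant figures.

727.7 in³/h → 3.31247×10⁻⁶ m³/s
101.2 min → 6072 s
V = Q × t = 3.31247×10⁻⁶ × 6072 = 0.0201133 m³
In ft³: 0.0201133 / 0.0283168 = 0.710296 ft³

0.7103 ft³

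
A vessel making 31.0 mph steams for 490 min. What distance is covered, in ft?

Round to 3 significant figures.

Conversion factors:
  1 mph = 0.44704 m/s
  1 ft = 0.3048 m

31.0 mph × 0.44704 → 13.8582 m/s
490 min × 60 → 29400 s
d = v × t = 13.8582 m/s × 29400 s = 407431 m
407431 m ÷ (0.3048 m/ft) = 1.33672×10⁶ ft

1.34×10⁶ ft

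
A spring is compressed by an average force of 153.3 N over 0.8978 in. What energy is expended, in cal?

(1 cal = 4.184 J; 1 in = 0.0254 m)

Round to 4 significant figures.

0.8978 in × 0.0254 = 0.0228041 m
W = F × d = 153.3 N × 0.0228041 m = 3.49587 J
3.49587 J ÷ (4.184 J/cal) = 0.835533 cal

0.8355 cal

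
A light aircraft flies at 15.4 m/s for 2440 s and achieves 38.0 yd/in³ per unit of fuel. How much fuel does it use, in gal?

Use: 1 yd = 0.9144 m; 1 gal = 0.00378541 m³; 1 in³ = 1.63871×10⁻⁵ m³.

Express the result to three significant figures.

4.68 gal

d = v × t = 15.4 × 2440 = 37576 m
38.0 yd/in³ → 2.1204×10⁶ m/m³
V = d / (distance per unit fuel) = 37576 / 2.1204×10⁶ = 0.0177212 m³
In gal: 0.0177212 / 0.00378541 = 4.68145 gal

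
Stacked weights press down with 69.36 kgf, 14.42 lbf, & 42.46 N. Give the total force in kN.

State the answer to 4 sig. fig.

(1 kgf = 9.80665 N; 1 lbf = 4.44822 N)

69.36 kgf × 9.80665 = 680.189 N
14.42 lbf × 4.44822 = 64.1433 N
42.46 N (already N)
Sum: 680.189 + 64.1433 + 42.46 = 786.792 N
In kN: 786.792 / 1000 = 0.786792 kN

0.7868 kN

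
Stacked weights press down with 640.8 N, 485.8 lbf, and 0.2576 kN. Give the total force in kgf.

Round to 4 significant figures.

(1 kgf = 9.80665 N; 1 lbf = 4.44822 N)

640.8 N (already N)
485.8 lbf × 4.44822 = 2160.95 N
0.2576 kN × 1000 = 257.6 N
Combined: 640.8 + 2160.95 + 257.6 = 3059.35 N
In kgf: 3059.35 / 9.80665 = 311.967 kgf

312.0 kgf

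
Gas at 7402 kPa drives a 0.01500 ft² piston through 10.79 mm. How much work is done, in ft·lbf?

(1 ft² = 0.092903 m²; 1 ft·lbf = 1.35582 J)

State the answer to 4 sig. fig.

82.09 ft·lbf

7402 kPa → 7.402×10⁶ Pa
0.01500 ft² → 0.00139354 m²
F = P × A = 7.402×10⁶ × 0.00139354 = 10315 N
10.79 mm → 0.01079 m
W = F × d = 10315 × 0.01079 = 111.299 J
In ft·lbf: 111.299 / 1.35582 = 82.0898 ft·lbf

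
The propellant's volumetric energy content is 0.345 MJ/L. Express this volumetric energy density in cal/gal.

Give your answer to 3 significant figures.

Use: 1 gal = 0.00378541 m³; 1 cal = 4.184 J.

3.12×10⁵ cal/gal

0.345 MJ/L × 1000000 J/MJ ÷ 0.001 m³/L = 3.45×10⁸ J/m³
3.45×10⁸ J/m³ ÷ 4.184 J/cal × 0.00378541 m³/gal = 312133 cal/gal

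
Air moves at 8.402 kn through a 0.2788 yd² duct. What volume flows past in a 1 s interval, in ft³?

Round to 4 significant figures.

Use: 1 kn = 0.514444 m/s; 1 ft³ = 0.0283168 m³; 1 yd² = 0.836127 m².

35.58 ft³

8.402 kn × 0.514444 → 4.32236 m/s
0.2788 yd² × 0.836127 → 0.233112 m²
V = v × A × t = 4.32236 m/s × 0.233112 m² × 1 s = 1.00759 m³
1.00759 m³ ÷ (0.0283168 m³/ft³) = 35.5828 ft³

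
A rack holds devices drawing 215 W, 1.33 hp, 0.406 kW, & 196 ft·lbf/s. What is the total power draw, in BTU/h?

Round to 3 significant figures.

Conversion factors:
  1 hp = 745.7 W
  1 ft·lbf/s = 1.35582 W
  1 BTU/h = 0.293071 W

6410 BTU/h

215 W (already W)
1.33 hp × 745.7 = 991.781 W
0.406 kW × 1000 = 406 W
196 ft·lbf/s × 1.35582 = 265.741 W
Total: 215 + 991.781 + 406 + 265.741 = 1878.52 W
In BTU/h: 1878.52 / 0.293071 = 6409.78 BTU/h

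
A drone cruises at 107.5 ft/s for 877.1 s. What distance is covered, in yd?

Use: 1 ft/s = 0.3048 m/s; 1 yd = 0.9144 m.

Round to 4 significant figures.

3.143×10⁴ yd

107.5 ft/s × 0.3048 → 32.766 m/s
d = v × t = 32.766 m/s × 877.1 s = 28739.1 m
28739.1 m ÷ (0.9144 m/yd) = 31429.5 yd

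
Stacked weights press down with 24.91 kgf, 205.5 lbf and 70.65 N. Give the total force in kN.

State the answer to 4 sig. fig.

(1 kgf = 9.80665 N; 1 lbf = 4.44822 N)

24.91 kgf × 9.80665 = 244.284 N
205.5 lbf × 4.44822 = 914.109 N
70.65 N (already N)
Total: 244.284 + 914.109 + 70.65 = 1229.04 N
In kN: 1229.04 / 1000 = 1.22904 kN

1.229 kN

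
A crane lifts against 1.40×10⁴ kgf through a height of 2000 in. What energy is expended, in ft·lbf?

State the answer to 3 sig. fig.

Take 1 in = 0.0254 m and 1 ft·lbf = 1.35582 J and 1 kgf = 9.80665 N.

1.40×10⁴ kgf × 9.80665 → 137293 N
2000 in × 0.0254 → 50.8 m
W = F × d = 137293 N × 50.8 m = 6.97448×10⁶ J
6.97448×10⁶ J ÷ (1.35582 J/ft·lbf) = 5.1441×10⁶ ft·lbf

5.14×10⁶ ft·lbf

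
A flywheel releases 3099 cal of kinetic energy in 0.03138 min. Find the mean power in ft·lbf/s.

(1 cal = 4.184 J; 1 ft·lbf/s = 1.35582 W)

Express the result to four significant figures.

3099 cal × 4.184 = 12966.2 J
0.03138 min × 60 = 1.8828 s
P = E / t = 12966.2 J / 1.8828 s = 6886.66 W
6886.66 W ÷ (1.35582 W/ft·lbf/s) = 5079.33 ft·lbf/s

5079 ft·lbf/s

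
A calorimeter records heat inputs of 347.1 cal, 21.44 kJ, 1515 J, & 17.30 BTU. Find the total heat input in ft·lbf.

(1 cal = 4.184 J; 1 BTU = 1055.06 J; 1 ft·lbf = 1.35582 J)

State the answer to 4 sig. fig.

347.1 cal × 4.184 = 1452.27 J
21.44 kJ × 1000 = 21440 J
1515 J (already J)
17.30 BTU × 1055.06 = 18252.5 J
Sum: 1452.27 + 21440 + 1515 + 18252.5 = 42659.8 J
In ft·lbf: 42659.8 / 1.35582 = 31464.2 ft·lbf

3.146×10⁴ ft·lbf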